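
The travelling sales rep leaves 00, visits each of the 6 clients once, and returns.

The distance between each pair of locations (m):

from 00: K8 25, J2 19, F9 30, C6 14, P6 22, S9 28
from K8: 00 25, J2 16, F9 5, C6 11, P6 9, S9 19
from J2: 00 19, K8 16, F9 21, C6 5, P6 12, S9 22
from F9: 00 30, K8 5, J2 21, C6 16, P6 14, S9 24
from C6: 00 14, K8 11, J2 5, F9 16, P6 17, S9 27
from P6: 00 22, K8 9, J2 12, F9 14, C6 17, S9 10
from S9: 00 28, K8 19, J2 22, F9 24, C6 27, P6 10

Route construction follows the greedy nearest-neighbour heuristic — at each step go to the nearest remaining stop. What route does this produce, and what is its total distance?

00 → [C6:14 / J2:19 / P6:22 / K8:25 / S9:28 / F9:30] → C6 (14)
C6 → [J2:5 / K8:11 / F9:16 / P6:17 / S9:27] → J2 (5)
J2 → [P6:12 / K8:16 / F9:21 / S9:22] → P6 (12)
P6 → [K8:9 / S9:10 / F9:14] → K8 (9)
K8 → [F9:5 / S9:19] → F9 (5)
F9 → [S9:24] → S9 (24)
Return S9→00: 28.
Total = 14 + 5 + 12 + 9 + 5 + 24 + 28 = 97.

Nearest-neighbour total = 97 m; route 00 → C6 → J2 → P6 → K8 → F9 → S9 → 00.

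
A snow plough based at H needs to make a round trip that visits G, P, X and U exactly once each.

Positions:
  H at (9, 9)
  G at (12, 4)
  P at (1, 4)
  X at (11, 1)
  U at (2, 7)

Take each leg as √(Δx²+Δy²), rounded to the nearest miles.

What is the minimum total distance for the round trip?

H → G → P → X → U → H: 6+11+10+11+7 = 45
H → G → P → U → X → H: 6+11+3+11+8 = 39
H → G → X → P → U → H: 6+3+10+3+7 = 29
H → G → X → U → P → H: 6+3+11+3+9 = 32
H → G → U → P → X → H: 6+10+3+10+8 = 37
H → G → U → X → P → H: 6+10+11+10+9 = 46
H → P → G → X → U → H: 9+11+3+11+7 = 41
H → P → G → U → X → H: 9+11+10+11+8 = 49
H → P → X → G → U → H: 9+10+3+10+7 = 39
H → P → U → G → X → H: 9+3+10+3+8 = 33
H → X → G → P → U → H: 8+3+11+3+7 = 32
H → X → P → G → U → H: 8+10+11+10+7 = 46
The minimum is 29.
One optimal route: H → G → X → P → U → H (or its reverse).

29 miles — the shortest possible round trip.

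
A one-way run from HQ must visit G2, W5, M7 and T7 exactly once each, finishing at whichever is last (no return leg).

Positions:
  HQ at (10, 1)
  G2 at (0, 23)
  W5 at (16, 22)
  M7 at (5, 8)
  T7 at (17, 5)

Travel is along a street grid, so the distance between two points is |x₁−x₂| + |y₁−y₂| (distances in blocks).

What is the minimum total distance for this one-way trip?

There are 4! = 24 possible orderings.
HQ→G2→W5→M7→T7: 32+17+25+15 = 89
HQ→G2→W5→T7→M7: 32+17+18+15 = 82
HQ→G2→M7→W5→T7: 32+20+25+18 = 95
HQ→G2→M7→T7→W5: 32+20+15+18 = 85
HQ→G2→T7→W5→M7: 32+35+18+25 = 110
HQ→G2→T7→M7→W5: 32+35+15+25 = 107
HQ→W5→G2→M7→T7: 27+17+20+15 = 79
HQ→W5→G2→T7→M7: 27+17+35+15 = 94
HQ→W5→M7→G2→T7: 27+25+20+35 = 107
HQ→W5→M7→T7→G2: 27+25+15+35 = 102
HQ→W5→T7→G2→M7: 27+18+35+20 = 100
HQ→W5→T7→M7→G2: 27+18+15+20 = 80
HQ→M7→G2→W5→T7: 12+20+17+18 = 67
HQ→M7→G2→T7→W5: 12+20+35+18 = 85
… (10 more)
HQ→M7→T7→W5→G2: 12+15+18+17 = 62  ← best
The minimum is 62.
One shortest path: HQ → M7 → T7 → W5 → G2.

62 blocks — the minimum one-way total.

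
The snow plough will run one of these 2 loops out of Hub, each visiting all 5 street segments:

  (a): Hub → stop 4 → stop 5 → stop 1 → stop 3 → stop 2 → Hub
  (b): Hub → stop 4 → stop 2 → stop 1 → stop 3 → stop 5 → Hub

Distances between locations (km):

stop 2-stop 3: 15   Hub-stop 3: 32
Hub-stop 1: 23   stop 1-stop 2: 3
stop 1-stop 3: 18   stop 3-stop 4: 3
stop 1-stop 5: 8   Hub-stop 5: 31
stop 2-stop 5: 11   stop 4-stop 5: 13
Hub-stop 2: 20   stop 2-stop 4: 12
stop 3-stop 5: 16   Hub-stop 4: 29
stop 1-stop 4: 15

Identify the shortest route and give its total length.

103 km — (a) is the shortest.

(a): 29 + 13 + 8 + 18 + 15 + 20 = 103
(b): 29 + 12 + 3 + 18 + 16 + 31 = 109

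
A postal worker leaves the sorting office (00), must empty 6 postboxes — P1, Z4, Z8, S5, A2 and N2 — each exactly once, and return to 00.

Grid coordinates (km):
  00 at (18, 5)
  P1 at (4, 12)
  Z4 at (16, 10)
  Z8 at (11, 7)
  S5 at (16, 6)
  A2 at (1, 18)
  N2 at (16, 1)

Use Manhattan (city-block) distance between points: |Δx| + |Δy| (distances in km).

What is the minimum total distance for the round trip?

Shortest round trip = 68 km.

00 → P1 → Z4 → Z8 → S5 → A2 → N2 → 00: 21+14+8+6+27+32+6 = 114
00 → P1 → Z4 → Z8 → S5 → N2 → A2 → 00: 21+14+8+6+5+32+30 = 116
00 → P1 → Z4 → Z8 → A2 → S5 → N2 → 00: 21+14+8+21+27+5+6 = 102
00 → P1 → Z4 → Z8 → A2 → N2 → S5 → 00: 21+14+8+21+32+5+3 = 104
00 → P1 → Z4 → Z8 → N2 → S5 → A2 → 00: 21+14+8+11+5+27+30 = 116
00 → P1 → Z4 → Z8 → N2 → A2 → S5 → 00: 21+14+8+11+32+27+3 = 116
00 → P1 → Z4 → S5 → Z8 → A2 → N2 → 00: 21+14+4+6+21+32+6 = 104
00 → P1 → Z4 → S5 → Z8 → N2 → A2 → 00: 21+14+4+6+11+32+30 = 118
… (352 more)
00 → Z4 → P1 → A2 → Z8 → S5 → N2 → 00: 7+14+9+21+6+5+6 = 68  ← best
The minimum is 68.
One optimal route: 00 → Z4 → P1 → A2 → Z8 → S5 → N2 → 00 (or its reverse).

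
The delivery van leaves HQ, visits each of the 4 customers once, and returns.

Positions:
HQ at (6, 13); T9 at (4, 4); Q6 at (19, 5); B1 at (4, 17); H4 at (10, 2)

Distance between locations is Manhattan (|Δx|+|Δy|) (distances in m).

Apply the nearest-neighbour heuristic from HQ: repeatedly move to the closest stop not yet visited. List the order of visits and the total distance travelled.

HQ → [B1:6 / T9:11 / H4:15 / Q6:21] → B1 (6)
B1 → [T9:13 / H4:21 / Q6:27] → T9 (13)
T9 → [H4:8 / Q6:16] → H4 (8)
H4 → [Q6:12] → Q6 (12)
Return Q6→HQ: 21.
Total = 6 + 13 + 8 + 12 + 21 = 60.

60 m along HQ → B1 → T9 → H4 → Q6 → HQ.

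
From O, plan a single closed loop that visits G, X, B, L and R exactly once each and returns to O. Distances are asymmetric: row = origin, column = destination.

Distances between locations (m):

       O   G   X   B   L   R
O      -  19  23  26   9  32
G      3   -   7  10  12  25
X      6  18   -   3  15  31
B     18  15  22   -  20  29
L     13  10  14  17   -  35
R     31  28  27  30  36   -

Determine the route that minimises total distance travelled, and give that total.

O - G - X - B - L - R - O: 19+7+3+20+35+31 = 115
O - G - X - B - R - L - O: 19+7+3+29+36+13 = 107
O - G - X - L - B - R - O: 19+7+15+17+29+31 = 118
O - G - X - L - R - B - O: 19+7+15+35+30+18 = 124
O - G - X - R - B - L - O: 19+7+31+30+20+13 = 120
O - G - X - R - L - B - O: 19+7+31+36+17+18 = 128
O - G - B - X - L - R - O: 19+10+22+15+35+31 = 132
O - G - B - X - R - L - O: 19+10+22+31+36+13 = 131
O - G - B - L - X - R - O: 19+10+20+14+31+31 = 125
O - G - B - L - R - X - O: 19+10+20+35+27+6 = 117
O - G - B - R - X - L - O: 19+10+29+27+15+13 = 113
O - G - B - R - L - X - O: 19+10+29+36+14+6 = 114
O - G - L - X - B - R - O: 19+12+14+3+29+31 = 108
O - G - L - X - R - B - O: 19+12+14+31+30+18 = 124
… (106 more)
O - L - X - B - R - G - O: 9+14+3+29+28+3 = 86  ← best
The minimum is 86.
One optimal route: O → L → X → B → R → G → O.

Minimum total distance: 86 m.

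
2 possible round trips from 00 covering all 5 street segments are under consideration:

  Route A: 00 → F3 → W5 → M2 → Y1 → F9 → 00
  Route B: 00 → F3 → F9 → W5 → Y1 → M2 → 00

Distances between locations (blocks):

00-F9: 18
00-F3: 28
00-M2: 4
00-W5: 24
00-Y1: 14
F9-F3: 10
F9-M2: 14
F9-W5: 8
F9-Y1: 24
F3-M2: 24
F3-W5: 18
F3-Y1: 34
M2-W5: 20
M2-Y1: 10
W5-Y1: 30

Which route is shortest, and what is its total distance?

90 blocks — Route B is the shortest.

Route A: 28 + 18 + 20 + 10 + 24 + 18 = 118
Route B: 28 + 10 + 8 + 30 + 10 + 4 = 90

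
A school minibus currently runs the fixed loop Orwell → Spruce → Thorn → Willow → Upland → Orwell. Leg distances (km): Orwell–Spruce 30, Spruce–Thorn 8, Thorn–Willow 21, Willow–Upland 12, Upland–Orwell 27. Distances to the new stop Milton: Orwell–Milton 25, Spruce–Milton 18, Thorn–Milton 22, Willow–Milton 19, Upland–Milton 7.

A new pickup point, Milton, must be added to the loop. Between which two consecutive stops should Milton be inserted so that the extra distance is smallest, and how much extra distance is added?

Insertion cost between consecutive stops i–j is d(i,Milton) + d(Milton,j) − d(i,j):
  between Orwell and Spruce: 25 + 18 − 30 = 13
  between Spruce and Thorn: 18 + 22 − 8 = 32
  between Thorn and Willow: 22 + 19 − 21 = 20
  between Willow and Upland: 19 + 7 − 12 = 14
  between Upland and Orwell: 7 + 25 − 27 = 5
Cheapest insertion is between Upland and Orwell, adding 5.
New total = 98 + 5 = 103.

Adding 5 km by placing Milton on the Upland–Orwell leg.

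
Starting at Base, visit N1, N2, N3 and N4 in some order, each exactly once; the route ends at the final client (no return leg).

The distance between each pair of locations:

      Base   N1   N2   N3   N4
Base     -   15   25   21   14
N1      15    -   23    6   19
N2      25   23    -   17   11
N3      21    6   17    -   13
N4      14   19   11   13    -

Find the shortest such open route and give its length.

45 — the minimum one-way total.

There are 4! = 24 possible orderings.
Base→N1→N2→N3→N4: 15+23+17+13 = 68
Base→N1→N2→N4→N3: 15+23+11+13 = 62
Base→N1→N3→N2→N4: 15+6+17+11 = 49
Base→N1→N3→N4→N2: 15+6+13+11 = 45
Base→N1→N4→N2→N3: 15+19+11+17 = 62
Base→N1→N4→N3→N2: 15+19+13+17 = 64
Base→N2→N1→N3→N4: 25+23+6+13 = 67
Base→N2→N1→N4→N3: 25+23+19+13 = 80
Base→N2→N3→N1→N4: 25+17+6+19 = 67
Base→N2→N3→N4→N1: 25+17+13+19 = 74
Base→N2→N4→N1→N3: 25+11+19+6 = 61
Base→N2→N4→N3→N1: 25+11+13+6 = 55
Base→N3→N1→N2→N4: 21+6+23+11 = 61
Base→N3→N1→N4→N2: 21+6+19+11 = 57
… (10 more)
The minimum is 45.
One shortest path: Base → N1 → N3 → N4 → N2.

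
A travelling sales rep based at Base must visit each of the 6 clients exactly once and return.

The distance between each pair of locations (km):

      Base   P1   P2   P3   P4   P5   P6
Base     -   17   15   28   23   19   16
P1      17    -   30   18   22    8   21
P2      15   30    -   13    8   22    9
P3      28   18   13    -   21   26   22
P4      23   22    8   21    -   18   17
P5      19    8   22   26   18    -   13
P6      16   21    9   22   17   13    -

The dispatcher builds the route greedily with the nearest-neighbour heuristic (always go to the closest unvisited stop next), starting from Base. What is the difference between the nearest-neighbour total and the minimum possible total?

From Base: P2=15, P6=16, P1=17, P5=19, P4=23, P3=28 → choose P2 (15).
From P2: P4=8, P6=9, P3=13, P5=22, P1=30 → choose P4 (8).
From P4: P6=17, P5=18, P3=21, P1=22 → choose P6 (17).
From P6: P5=13, P1=21, P3=22 → choose P5 (13).
From P5: P1=8, P3=26 → choose P1 (8).
From P1: P3=18 → choose P3 (18).
NN route Base → P2 → P4 → P6 → P5 → P1 → P3 → Base costs 107.
Optimal: Base → P2 → P4 → P3 → P1 → P5 → P6 → Base costs 99 (by enumerating all 360 distinct tours).
Excess = 107 − 99 = 8.

Excess over optimum: 8 km.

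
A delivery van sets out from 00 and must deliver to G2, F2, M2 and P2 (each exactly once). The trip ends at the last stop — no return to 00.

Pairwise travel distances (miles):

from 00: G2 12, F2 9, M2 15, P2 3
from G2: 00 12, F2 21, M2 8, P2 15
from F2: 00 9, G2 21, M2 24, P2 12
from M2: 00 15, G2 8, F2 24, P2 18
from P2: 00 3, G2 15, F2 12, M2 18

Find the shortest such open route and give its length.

There are 4! = 24 possible orderings.
00 → G2 → F2 → M2 → P2: 12+21+24+18 = 75
00 → G2 → F2 → P2 → M2: 12+21+12+18 = 63
00 → G2 → M2 → F2 → P2: 12+8+24+12 = 56
00 → G2 → M2 → P2 → F2: 12+8+18+12 = 50
00 → G2 → P2 → F2 → M2: 12+15+12+24 = 63
00 → G2 → P2 → M2 → F2: 12+15+18+24 = 69
00 → F2 → G2 → M2 → P2: 9+21+8+18 = 56
00 → F2 → G2 → P2 → M2: 9+21+15+18 = 63
00 → F2 → M2 → G2 → P2: 9+24+8+15 = 56
00 → F2 → M2 → P2 → G2: 9+24+18+15 = 66
00 → F2 → P2 → G2 → M2: 9+12+15+8 = 44
00 → F2 → P2 → M2 → G2: 9+12+18+8 = 47
00 → M2 → G2 → F2 → P2: 15+8+21+12 = 56
00 → M2 → G2 → P2 → F2: 15+8+15+12 = 50
… (10 more)
The minimum is 44.
One shortest path: 00 → F2 → P2 → G2 → M2.

Minimum one-way distance = 44 miles.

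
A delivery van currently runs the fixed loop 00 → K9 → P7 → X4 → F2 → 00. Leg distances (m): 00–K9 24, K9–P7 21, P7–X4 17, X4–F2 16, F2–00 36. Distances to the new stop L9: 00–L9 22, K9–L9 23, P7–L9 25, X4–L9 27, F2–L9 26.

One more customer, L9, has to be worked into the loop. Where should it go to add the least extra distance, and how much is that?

Insertion cost between consecutive stops i–j is d(i,L9) + d(L9,j) − d(i,j):
  between 00 and K9: 22 + 23 − 24 = 21
  between K9 and P7: 23 + 25 − 21 = 27
  between P7 and X4: 25 + 27 − 17 = 35
  between X4 and F2: 27 + 26 − 16 = 37
  between F2 and 00: 26 + 22 − 36 = 12
Cheapest insertion is between F2 and 00, adding 12.
New total = 114 + 12 = 126.

+12 m — insert L9 between F2 and 00.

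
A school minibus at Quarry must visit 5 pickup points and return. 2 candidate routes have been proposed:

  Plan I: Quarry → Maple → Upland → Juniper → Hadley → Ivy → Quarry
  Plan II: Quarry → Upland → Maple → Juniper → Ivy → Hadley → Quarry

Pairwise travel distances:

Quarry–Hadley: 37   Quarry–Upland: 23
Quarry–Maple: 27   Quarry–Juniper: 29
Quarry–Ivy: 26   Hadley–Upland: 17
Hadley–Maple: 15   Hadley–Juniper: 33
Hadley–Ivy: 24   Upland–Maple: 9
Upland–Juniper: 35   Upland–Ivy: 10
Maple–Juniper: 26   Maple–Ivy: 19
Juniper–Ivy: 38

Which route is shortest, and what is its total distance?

154 — Plan I is the shortest.

Plan I: 27 + 9 + 35 + 33 + 24 + 26 = 154
Plan II: 23 + 9 + 26 + 38 + 24 + 37 = 157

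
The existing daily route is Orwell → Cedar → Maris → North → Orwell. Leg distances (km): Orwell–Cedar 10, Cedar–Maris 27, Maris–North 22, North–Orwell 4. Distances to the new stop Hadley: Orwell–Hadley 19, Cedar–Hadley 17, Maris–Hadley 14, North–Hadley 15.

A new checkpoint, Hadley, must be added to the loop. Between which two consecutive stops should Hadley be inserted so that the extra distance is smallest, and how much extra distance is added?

Adding 4 km by placing Hadley on the Cedar–Maris leg.

Insertion cost between consecutive stops i–j is d(i,Hadley) + d(Hadley,j) − d(i,j):
  between Orwell and Cedar: 19 + 17 − 10 = 26
  between Cedar and Maris: 17 + 14 − 27 = 4
  between Maris and North: 14 + 15 − 22 = 7
  between North and Orwell: 15 + 19 − 4 = 30
Cheapest insertion is between Cedar and Maris, adding 4.
New total = 63 + 4 = 67.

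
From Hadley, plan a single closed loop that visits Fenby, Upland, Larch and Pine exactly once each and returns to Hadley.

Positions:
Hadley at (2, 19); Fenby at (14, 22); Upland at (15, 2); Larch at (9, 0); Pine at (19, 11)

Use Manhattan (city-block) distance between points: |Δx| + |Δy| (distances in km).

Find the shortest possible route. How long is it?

Shortest round trip = 78 km.

Hadley - Fenby - Upland - Larch - Pine - Hadley: 15+21+8+21+25 = 90
Hadley - Fenby - Upland - Pine - Larch - Hadley: 15+21+13+21+26 = 96
Hadley - Fenby - Larch - Upland - Pine - Hadley: 15+27+8+13+25 = 88
Hadley - Fenby - Larch - Pine - Upland - Hadley: 15+27+21+13+30 = 106
Hadley - Fenby - Pine - Upland - Larch - Hadley: 15+16+13+8+26 = 78
Hadley - Fenby - Pine - Larch - Upland - Hadley: 15+16+21+8+30 = 90
Hadley - Upland - Fenby - Larch - Pine - Hadley: 30+21+27+21+25 = 124
Hadley - Upland - Fenby - Pine - Larch - Hadley: 30+21+16+21+26 = 114
Hadley - Upland - Larch - Fenby - Pine - Hadley: 30+8+27+16+25 = 106
Hadley - Upland - Pine - Fenby - Larch - Hadley: 30+13+16+27+26 = 112
Hadley - Larch - Fenby - Upland - Pine - Hadley: 26+27+21+13+25 = 112
Hadley - Larch - Upland - Fenby - Pine - Hadley: 26+8+21+16+25 = 96
The minimum is 78.
One optimal route: Hadley → Fenby → Pine → Upland → Larch → Hadley (or its reverse).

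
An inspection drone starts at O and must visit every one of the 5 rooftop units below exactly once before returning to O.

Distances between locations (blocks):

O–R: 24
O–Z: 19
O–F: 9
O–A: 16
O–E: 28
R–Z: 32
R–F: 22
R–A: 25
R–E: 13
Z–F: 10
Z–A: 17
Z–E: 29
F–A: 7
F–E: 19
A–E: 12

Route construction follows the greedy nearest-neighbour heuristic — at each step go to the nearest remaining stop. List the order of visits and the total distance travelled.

Total distance 92 blocks via the nearest-neighbour route O → F → A → E → R → Z → O.

O → [F:9 / A:16 / Z:19 / R:24 / E:28] → F (9)
F → [A:7 / Z:10 / E:19 / R:22] → A (7)
A → [E:12 / Z:17 / R:25] → E (12)
E → [R:13 / Z:29] → R (13)
R → [Z:32] → Z (32)
Return Z→O: 19.
Total = 9 + 7 + 12 + 13 + 32 + 19 = 92.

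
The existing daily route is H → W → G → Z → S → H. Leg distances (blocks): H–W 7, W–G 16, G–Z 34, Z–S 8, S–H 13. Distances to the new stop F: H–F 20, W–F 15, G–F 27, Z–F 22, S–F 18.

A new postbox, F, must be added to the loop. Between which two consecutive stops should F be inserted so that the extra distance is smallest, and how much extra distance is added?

Adding 15 blocks by placing F on the G–Z leg.

Insertion cost between consecutive stops i–j is d(i,F) + d(F,j) − d(i,j):
  between H and W: 20 + 15 − 7 = 28
  between W and G: 15 + 27 − 16 = 26
  between G and Z: 27 + 22 − 34 = 15
  between Z and S: 22 + 18 − 8 = 32
  between S and H: 18 + 20 − 13 = 25
Cheapest insertion is between G and Z, adding 15.
New total = 78 + 15 = 93.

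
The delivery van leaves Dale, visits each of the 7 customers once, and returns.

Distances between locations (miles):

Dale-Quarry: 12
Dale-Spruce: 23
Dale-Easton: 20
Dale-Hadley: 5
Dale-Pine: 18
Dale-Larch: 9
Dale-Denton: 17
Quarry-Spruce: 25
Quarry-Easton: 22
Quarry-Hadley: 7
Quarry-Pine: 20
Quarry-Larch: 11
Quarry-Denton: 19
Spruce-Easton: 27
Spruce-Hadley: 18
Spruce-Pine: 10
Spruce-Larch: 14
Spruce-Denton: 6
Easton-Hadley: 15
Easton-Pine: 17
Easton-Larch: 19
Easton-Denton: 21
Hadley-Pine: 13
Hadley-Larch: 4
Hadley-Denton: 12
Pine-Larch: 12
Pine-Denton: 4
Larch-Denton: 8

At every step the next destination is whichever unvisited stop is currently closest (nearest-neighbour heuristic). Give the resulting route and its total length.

Total distance 98 miles via the nearest-neighbour route Dale → Hadley → Larch → Denton → Pine → Spruce → Quarry → Easton → Dale.

Dale → [Hadley:5 / Larch:9 / Quarry:12 / Denton:17 / Pine:18 / Easton:20 / Spruce:23] → Hadley (5)
Hadley → [Larch:4 / Quarry:7 / Denton:12 / Pine:13 / Easton:15 / Spruce:18] → Larch (4)
Larch → [Denton:8 / Quarry:11 / Pine:12 / Spruce:14 / Easton:19] → Denton (8)
Denton → [Pine:4 / Spruce:6 / Quarry:19 / Easton:21] → Pine (4)
Pine → [Spruce:10 / Easton:17 / Quarry:20] → Spruce (10)
Spruce → [Quarry:25 / Easton:27] → Quarry (25)
Quarry → [Easton:22] → Easton (22)
Return Easton→Dale: 20.
Total = 5 + 4 + 8 + 4 + 10 + 25 + 22 + 20 = 98.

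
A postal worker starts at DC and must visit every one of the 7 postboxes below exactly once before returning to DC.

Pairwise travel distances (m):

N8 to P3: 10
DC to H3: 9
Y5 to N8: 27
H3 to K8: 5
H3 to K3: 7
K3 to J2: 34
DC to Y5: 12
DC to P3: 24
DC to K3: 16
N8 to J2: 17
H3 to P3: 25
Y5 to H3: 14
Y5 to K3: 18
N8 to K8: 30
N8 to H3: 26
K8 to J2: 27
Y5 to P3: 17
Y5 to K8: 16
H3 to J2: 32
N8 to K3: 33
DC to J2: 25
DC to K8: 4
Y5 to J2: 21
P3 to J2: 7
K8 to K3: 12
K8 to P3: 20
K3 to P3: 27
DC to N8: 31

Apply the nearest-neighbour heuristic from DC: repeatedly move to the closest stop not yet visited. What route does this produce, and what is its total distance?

DC → [K8:4 / H3:9 / Y5:12 / K3:16 / P3:24 / J2:25 / N8:31] → K8 (4)
K8 → [H3:5 / K3:12 / Y5:16 / P3:20 / J2:27 / N8:30] → H3 (5)
H3 → [K3:7 / Y5:14 / P3:25 / N8:26 / J2:32] → K3 (7)
K3 → [Y5:18 / P3:27 / N8:33 / J2:34] → Y5 (18)
Y5 → [P3:17 / J2:21 / N8:27] → P3 (17)
P3 → [J2:7 / N8:10] → J2 (7)
J2 → [N8:17] → N8 (17)
Return N8→DC: 31.
Total = 4 + 5 + 7 + 18 + 17 + 7 + 17 + 31 = 106.

Total distance 106 m via the nearest-neighbour route DC → K8 → H3 → K3 → Y5 → P3 → J2 → N8 → DC.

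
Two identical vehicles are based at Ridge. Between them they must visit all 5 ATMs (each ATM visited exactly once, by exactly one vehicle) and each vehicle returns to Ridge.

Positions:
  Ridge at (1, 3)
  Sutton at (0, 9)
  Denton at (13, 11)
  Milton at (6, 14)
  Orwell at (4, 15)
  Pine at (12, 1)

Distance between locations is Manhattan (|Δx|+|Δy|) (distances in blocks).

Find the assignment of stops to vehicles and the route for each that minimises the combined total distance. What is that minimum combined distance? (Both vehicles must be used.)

Minimum combined distance: 66 blocks.

Try each way of splitting the stops between the two vehicles (each non-empty) and, for each split, find the best tour for each vehicle:
  {Sutton} + {Denton, Milton, Orwell, Pine}: 14 + 52 = 66
  {Denton} + {Sutton, Milton, Orwell, Pine}: 40 + 52 = 92
  {Sutton, Denton} + {Milton, Orwell, Pine}: 42 + 50 = 92
  {Milton} + {Sutton, Denton, Orwell, Pine}: 32 + 54 = 86
  {Sutton, Milton} + {Denton, Orwell, Pine}: 34 + 52 = 86
  {Denton, Milton} + {Sutton, Orwell, Pine}: 46 + 52 = 98
  … (15 splits in total)
Best: vehicle 1 Ridge → Sutton → Ridge = 14; vehicle 2 Ridge → Orwell → Milton → Denton → Pine → Ridge = 52; combined 66.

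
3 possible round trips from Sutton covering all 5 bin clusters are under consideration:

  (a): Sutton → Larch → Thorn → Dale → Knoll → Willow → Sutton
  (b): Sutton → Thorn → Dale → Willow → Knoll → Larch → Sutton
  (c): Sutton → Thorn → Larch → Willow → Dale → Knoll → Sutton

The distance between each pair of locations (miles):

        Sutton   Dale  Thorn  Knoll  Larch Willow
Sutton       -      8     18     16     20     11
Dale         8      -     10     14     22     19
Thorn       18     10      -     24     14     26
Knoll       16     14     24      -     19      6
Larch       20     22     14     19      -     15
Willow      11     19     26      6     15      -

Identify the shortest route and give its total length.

Shortest is (a), total 75 miles.

(a): 20 + 14 + 10 + 14 + 6 + 11 = 75
(b): 18 + 10 + 19 + 6 + 19 + 20 = 92
(c): 18 + 14 + 15 + 19 + 14 + 16 = 96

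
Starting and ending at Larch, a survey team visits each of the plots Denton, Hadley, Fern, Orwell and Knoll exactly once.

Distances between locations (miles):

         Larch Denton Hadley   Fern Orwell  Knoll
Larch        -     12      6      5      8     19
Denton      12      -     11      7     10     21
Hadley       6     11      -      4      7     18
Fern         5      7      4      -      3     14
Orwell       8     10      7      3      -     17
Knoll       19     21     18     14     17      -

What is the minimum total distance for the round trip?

Shortest round trip = 63 miles.

There are 60 distinct closed tours to check (reversals are equivalent).
Larch - Denton - Hadley - Fern - Orwell - Knoll - Larch: 12+11+4+3+17+19 = 66
Larch - Denton - Hadley - Fern - Knoll - Orwell - Larch: 12+11+4+14+17+8 = 66
Larch - Denton - Hadley - Orwell - Fern - Knoll - Larch: 12+11+7+3+14+19 = 66
Larch - Denton - Hadley - Orwell - Knoll - Fern - Larch: 12+11+7+17+14+5 = 66
Larch - Denton - Hadley - Knoll - Fern - Orwell - Larch: 12+11+18+14+3+8 = 66
Larch - Denton - Hadley - Knoll - Orwell - Fern - Larch: 12+11+18+17+3+5 = 66
Larch - Denton - Fern - Hadley - Orwell - Knoll - Larch: 12+7+4+7+17+19 = 66
Larch - Denton - Fern - Hadley - Knoll - Orwell - Larch: 12+7+4+18+17+8 = 66
Larch - Denton - Fern - Orwell - Hadley - Knoll - Larch: 12+7+3+7+18+19 = 66
Larch - Denton - Fern - Orwell - Knoll - Hadley - Larch: 12+7+3+17+18+6 = 63
Larch - Denton - Fern - Knoll - Hadley - Orwell - Larch: 12+7+14+18+7+8 = 66
Larch - Denton - Fern - Knoll - Orwell - Hadley - Larch: 12+7+14+17+7+6 = 63
Larch - Denton - Orwell - Hadley - Fern - Knoll - Larch: 12+10+7+4+14+19 = 66
Larch - Denton - Orwell - Hadley - Knoll - Fern - Larch: 12+10+7+18+14+5 = 66
… (46 more)
The minimum is 63.
One optimal route: Larch → Denton → Fern → Orwell → Knoll → Hadley → Larch (or its reverse).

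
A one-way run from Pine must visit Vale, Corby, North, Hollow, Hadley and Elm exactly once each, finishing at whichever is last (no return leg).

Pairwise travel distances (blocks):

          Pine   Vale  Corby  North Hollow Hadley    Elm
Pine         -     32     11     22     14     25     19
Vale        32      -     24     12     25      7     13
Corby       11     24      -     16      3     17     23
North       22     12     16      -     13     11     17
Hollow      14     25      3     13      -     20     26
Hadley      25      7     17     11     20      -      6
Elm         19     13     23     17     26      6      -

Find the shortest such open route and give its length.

Minimum one-way distance = 52 blocks.

There are 6! = 720 possible orderings.
Pine - Vale - Corby - North - Hollow - Hadley - Elm: 32+24+16+13+20+6 = 111
Pine - Vale - Corby - North - Hollow - Elm - Hadley: 32+24+16+13+26+6 = 117
Pine - Vale - Corby - North - Hadley - Hollow - Elm: 32+24+16+11+20+26 = 129
Pine - Vale - Corby - North - Hadley - Elm - Hollow: 32+24+16+11+6+26 = 115
Pine - Vale - Corby - North - Elm - Hollow - Hadley: 32+24+16+17+26+20 = 135
Pine - Vale - Corby - North - Elm - Hadley - Hollow: 32+24+16+17+6+20 = 115
Pine - Vale - Corby - Hollow - North - Hadley - Elm: 32+24+3+13+11+6 = 89
Pine - Vale - Corby - Hollow - North - Elm - Hadley: 32+24+3+13+17+6 = 95
… (712 more)
Pine - Corby - Hollow - North - Vale - Hadley - Elm: 11+3+13+12+7+6 = 52  ← best
The minimum is 52.
One shortest path: Pine → Corby → Hollow → North → Vale → Hadley → Elm.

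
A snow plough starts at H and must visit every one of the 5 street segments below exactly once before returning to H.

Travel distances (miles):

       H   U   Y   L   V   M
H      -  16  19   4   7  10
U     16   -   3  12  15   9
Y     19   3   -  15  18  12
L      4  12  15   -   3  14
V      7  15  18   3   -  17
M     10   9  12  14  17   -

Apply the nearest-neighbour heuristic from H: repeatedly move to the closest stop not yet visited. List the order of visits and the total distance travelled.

Nearest-neighbour total = 47 miles; route H → L → V → U → Y → M → H.

At H the remaining stops are L 4, V 7, M 10, U 16, Y 19; go to L.
At L the remaining stops are V 3, U 12, M 14, Y 15; go to V.
At V the remaining stops are U 15, M 17, Y 18; go to U.
At U the remaining stops are Y 3, M 9; go to Y.
At Y the remaining stops are M 12; go to M.
Return M→H: 10.
Total = 4 + 3 + 15 + 3 + 12 + 10 = 47.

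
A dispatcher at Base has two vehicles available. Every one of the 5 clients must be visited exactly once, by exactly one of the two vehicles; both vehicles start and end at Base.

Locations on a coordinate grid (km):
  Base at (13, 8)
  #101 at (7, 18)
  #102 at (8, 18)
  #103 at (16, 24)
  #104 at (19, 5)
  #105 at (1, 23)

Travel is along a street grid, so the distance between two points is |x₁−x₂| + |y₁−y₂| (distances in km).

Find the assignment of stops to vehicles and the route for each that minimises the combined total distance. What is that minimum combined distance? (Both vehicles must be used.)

Minimum combined distance: 80 km.

Check every non-empty split of the stops between the two vehicles; for each half take its own optimal tour:
  {#101} + {#102, #103, #104, #105}: 32 + 74 = 106
  {#102} + {#101, #103, #104, #105}: 30 + 74 = 104
  {#101, #102} + {#103, #104, #105}: 32 + 74 = 106
  {#103} + {#101, #102, #104, #105}: 38 + 72 = 110
  {#101, #103} + {#102, #104, #105}: 50 + 72 = 122
  {#102, #103} + {#101, #104, #105}: 48 + 72 = 120
  … (15 splits in total)
  {#104} + {#101, #102, #103, #105}: 18 + 62 = 80  ← best
Best: vehicle 1 Base → #104 → Base = 18; vehicle 2 Base → #102 → #101 → #105 → #103 → Base = 62; combined 80.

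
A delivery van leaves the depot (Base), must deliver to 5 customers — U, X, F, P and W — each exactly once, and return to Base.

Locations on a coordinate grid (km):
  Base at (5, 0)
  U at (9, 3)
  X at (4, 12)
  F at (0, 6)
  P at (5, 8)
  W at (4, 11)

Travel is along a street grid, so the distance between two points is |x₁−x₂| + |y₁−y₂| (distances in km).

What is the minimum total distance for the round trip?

Shortest round trip = 42 km.

There are 60 distinct closed tours to check (reversals are equivalent).
Base → U → X → F → P → W → Base: 7+14+10+7+4+12 = 54
Base → U → X → F → W → P → Base: 7+14+10+9+4+8 = 52
Base → U → X → P → F → W → Base: 7+14+5+7+9+12 = 54
Base → U → X → P → W → F → Base: 7+14+5+4+9+11 = 50
Base → U → X → W → F → P → Base: 7+14+1+9+7+8 = 46
Base → U → X → W → P → F → Base: 7+14+1+4+7+11 = 44
Base → U → F → X → P → W → Base: 7+12+10+5+4+12 = 50
Base → U → F → X → W → P → Base: 7+12+10+1+4+8 = 42
Base → U → F → P → X → W → Base: 7+12+7+5+1+12 = 44
Base → U → F → P → W → X → Base: 7+12+7+4+1+13 = 44
Base → U → F → W → X → P → Base: 7+12+9+1+5+8 = 42
Base → U → F → W → P → X → Base: 7+12+9+4+5+13 = 50
Base → U → P → X → F → W → Base: 7+9+5+10+9+12 = 52
Base → U → P → X → W → F → Base: 7+9+5+1+9+11 = 42
… (46 more)
The minimum is 42.
One optimal route: Base → U → F → X → W → P → Base (or its reverse).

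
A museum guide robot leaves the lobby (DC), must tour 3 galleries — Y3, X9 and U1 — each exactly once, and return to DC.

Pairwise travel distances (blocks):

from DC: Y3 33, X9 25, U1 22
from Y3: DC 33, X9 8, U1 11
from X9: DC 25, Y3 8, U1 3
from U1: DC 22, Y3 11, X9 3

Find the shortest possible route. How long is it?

There are 3 distinct closed tours to check (reversals are equivalent).
DC→Y3→X9→U1→DC: 33+8+3+22 = 66
DC→Y3→U1→X9→DC: 33+11+3+25 = 72
DC→X9→Y3→U1→DC: 25+8+11+22 = 66
The minimum is 66.
One optimal route: DC → Y3 → X9 → U1 → DC (or its reverse).

Shortest round trip = 66 blocks.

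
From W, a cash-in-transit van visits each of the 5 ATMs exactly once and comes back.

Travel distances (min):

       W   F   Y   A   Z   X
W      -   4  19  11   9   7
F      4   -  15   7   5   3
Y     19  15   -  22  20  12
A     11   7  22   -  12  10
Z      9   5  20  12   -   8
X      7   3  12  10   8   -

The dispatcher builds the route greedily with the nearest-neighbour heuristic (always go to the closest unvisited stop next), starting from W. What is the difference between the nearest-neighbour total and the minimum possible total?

6 min longer than the optimal tour.

W: F=4, X=7, Z=9, A=11, Y=19 ⇒ F
F: X=3, Z=5, A=7, Y=15 ⇒ X
X: Z=8, A=10, Y=12 ⇒ Z
Z: A=12, Y=20 ⇒ A
A: Y=22 ⇒ Y
NN route W → F → X → Z → A → Y → W costs 68.
Optimal: W → F → Y → X → A → Z → W costs 62 (by enumerating all 60 distinct tours).
Excess = 68 − 62 = 6.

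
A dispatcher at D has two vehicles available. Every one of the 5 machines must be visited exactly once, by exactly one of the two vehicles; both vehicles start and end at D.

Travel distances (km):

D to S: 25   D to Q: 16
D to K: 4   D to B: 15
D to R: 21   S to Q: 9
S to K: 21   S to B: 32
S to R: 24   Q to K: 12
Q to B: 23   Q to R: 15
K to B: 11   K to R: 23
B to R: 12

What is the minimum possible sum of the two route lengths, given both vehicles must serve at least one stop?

Minimum combined distance: 84 km.

There are 2^4 − 1 = 15 ways to divide the 5 stops into two non-empty groups. For each, the best each vehicle can do is its own shortest tour through its group:
  {S} + {Q, K, B, R}: 50 + 58 = 108
  {Q} + {S, K, B, R}: 32 + 76 = 108
  {S, Q} + {K, B, R}: 50 + 48 = 98
  {K} + {S, Q, B, R}: 8 + 76 = 84
  {S, K} + {Q, B, R}: 50 + 58 = 108
  {Q, K} + {S, B, R}: 32 + 76 = 108
  … (15 splits in total)
Best: vehicle 1 D → K → D = 8; vehicle 2 D → S → Q → R → B → D = 76; combined 84.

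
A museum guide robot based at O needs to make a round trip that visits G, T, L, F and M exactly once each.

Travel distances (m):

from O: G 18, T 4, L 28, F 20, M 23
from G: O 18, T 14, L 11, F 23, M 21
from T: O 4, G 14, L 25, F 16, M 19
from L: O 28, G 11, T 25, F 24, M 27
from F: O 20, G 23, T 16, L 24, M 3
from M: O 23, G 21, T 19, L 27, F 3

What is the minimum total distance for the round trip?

With 5 stops there are 5!/2 = 60 distinct round trips (a route and its reverse cost the same).
O→G→T→L→F→M→O: 18+14+25+24+3+23 = 107
O→G→T→L→M→F→O: 18+14+25+27+3+20 = 107
O→G→T→F→L→M→O: 18+14+16+24+27+23 = 122
O→G→T→F→M→L→O: 18+14+16+3+27+28 = 106
O→G→T→M→L→F→O: 18+14+19+27+24+20 = 122
O→G→T→M→F→L→O: 18+14+19+3+24+28 = 106
O→G→L→T→F→M→O: 18+11+25+16+3+23 = 96
O→G→L→T→M→F→O: 18+11+25+19+3+20 = 96
O→G→L→F→T→M→O: 18+11+24+16+19+23 = 111
O→G→L→F→M→T→O: 18+11+24+3+19+4 = 79
O→G→L→M→T→F→O: 18+11+27+19+16+20 = 111
O→G→L→M→F→T→O: 18+11+27+3+16+4 = 79
O→G→F→T→L→M→O: 18+23+16+25+27+23 = 132
O→G→F→T→M→L→O: 18+23+16+19+27+28 = 131
… (46 more)
The minimum is 79.
One optimal route: O → G → L → F → M → T → O (or its reverse).

79 m — the shortest possible round trip.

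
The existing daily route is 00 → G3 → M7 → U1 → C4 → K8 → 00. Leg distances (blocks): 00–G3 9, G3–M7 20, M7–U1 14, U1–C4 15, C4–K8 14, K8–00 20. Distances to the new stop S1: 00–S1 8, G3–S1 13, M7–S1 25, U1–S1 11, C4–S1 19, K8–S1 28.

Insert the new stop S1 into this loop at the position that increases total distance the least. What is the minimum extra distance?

Minimum extra distance: 12 blocks, inserting S1 between 00 and G3.

Insertion cost between consecutive stops i–j is d(i,S1) + d(S1,j) − d(i,j):
  between 00 and G3: 8 + 13 − 9 = 12
  between G3 and M7: 13 + 25 − 20 = 18
  between M7 and U1: 25 + 11 − 14 = 22
  between U1 and C4: 11 + 19 − 15 = 15
  between C4 and K8: 19 + 28 − 14 = 33
  between K8 and 00: 28 + 8 − 20 = 16
Cheapest insertion is between 00 and G3, adding 12.
New total = 92 + 12 = 104.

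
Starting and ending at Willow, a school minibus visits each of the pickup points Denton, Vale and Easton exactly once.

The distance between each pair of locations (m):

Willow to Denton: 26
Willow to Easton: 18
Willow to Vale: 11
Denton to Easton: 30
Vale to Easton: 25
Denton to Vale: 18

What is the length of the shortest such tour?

With 3 stops there are 3!/2 = 3 distinct round trips (a route and its reverse cost the same).
Willow → Denton → Vale → Easton → Willow: 26+18+25+18 = 87
Willow → Denton → Easton → Vale → Willow: 26+30+25+11 = 92
Willow → Vale → Denton → Easton → Willow: 11+18+30+18 = 77
The minimum is 77.
One optimal route: Willow → Vale → Denton → Easton → Willow (or its reverse).

Minimum total distance: 77 m.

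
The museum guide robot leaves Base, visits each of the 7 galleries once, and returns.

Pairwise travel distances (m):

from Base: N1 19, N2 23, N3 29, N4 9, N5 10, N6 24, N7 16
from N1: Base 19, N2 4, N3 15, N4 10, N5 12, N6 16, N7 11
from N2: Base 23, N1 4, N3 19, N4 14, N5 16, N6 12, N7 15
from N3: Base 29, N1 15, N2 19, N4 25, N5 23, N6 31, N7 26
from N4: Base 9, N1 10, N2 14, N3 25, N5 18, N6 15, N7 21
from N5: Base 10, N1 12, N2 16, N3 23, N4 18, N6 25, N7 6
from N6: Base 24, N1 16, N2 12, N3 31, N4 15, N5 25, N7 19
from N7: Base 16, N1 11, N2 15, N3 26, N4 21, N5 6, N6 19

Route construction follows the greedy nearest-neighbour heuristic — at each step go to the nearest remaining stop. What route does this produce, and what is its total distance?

Nearest-neighbour total = 112 m; route Base → N4 → N1 → N2 → N6 → N7 → N5 → N3 → Base.

From Base: distances to unvisited — N4=9, N5=10, N7=16, N1=19, N2=23, N6=24, N3=29. Nearest is N4 (9).
From N4: distances to unvisited — N1=10, N2=14, N6=15, N5=18, N7=21, N3=25. Nearest is N1 (10).
From N1: distances to unvisited — N2=4, N7=11, N5=12, N3=15, N6=16. Nearest is N2 (4).
From N2: distances to unvisited — N6=12, N7=15, N5=16, N3=19. Nearest is N6 (12).
From N6: distances to unvisited — N7=19, N5=25, N3=31. Nearest is N7 (19).
From N7: distances to unvisited — N5=6, N3=26. Nearest is N5 (6).
From N5: distances to unvisited — N3=23. Nearest is N3 (23).
Return N3→Base: 29.
Total = 9 + 10 + 4 + 12 + 19 + 6 + 23 + 29 = 112.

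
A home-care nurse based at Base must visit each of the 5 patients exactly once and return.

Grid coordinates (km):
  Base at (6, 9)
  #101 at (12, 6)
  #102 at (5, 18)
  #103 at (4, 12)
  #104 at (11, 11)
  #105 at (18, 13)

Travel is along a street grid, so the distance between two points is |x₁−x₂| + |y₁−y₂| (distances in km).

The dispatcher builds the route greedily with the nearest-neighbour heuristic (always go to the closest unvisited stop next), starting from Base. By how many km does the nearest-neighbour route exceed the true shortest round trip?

Excess over optimum: 6 km.

From Base: #103=5, #104=7, #101=9, #102=10, #105=16 → choose #103 (5).
From #103: #102=7, #104=8, #101=14, #105=15 → choose #102 (7).
From #102: #104=13, #105=18, #101=19 → choose #104 (13).
From #104: #101=6, #105=9 → choose #101 (6).
From #101: #105=13 → choose #105 (13).
NN route Base → #103 → #102 → #104 → #101 → #105 → Base costs 60.
Optimal: Base → #101 → #104 → #105 → #102 → #103 → Base costs 54 (by enumerating all 60 distinct tours).
Excess = 60 − 54 = 6.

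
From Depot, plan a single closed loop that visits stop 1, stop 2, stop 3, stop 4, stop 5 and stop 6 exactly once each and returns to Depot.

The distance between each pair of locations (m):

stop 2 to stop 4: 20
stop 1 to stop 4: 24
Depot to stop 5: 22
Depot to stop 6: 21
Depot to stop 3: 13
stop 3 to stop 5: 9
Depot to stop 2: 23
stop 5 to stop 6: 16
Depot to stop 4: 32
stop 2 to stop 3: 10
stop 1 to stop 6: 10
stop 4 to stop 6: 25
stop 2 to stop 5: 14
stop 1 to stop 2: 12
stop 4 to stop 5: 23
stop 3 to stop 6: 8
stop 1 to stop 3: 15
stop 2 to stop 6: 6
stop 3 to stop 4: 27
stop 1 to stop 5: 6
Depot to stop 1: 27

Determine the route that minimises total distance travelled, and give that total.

With 6 stops there are 6!/2 = 360 distinct round trips (a route and its reverse cost the same).
Depot-stop 1-stop 2-stop 3-stop 4-stop 5-stop 6-Depot: 27+12+10+27+23+16+21 = 136
Depot-stop 1-stop 2-stop 3-stop 4-stop 6-stop 5-Depot: 27+12+10+27+25+16+22 = 139
Depot-stop 1-stop 2-stop 3-stop 5-stop 4-stop 6-Depot: 27+12+10+9+23+25+21 = 127
Depot-stop 1-stop 2-stop 3-stop 5-stop 6-stop 4-Depot: 27+12+10+9+16+25+32 = 131
Depot-stop 1-stop 2-stop 3-stop 6-stop 4-stop 5-Depot: 27+12+10+8+25+23+22 = 127
Depot-stop 1-stop 2-stop 3-stop 6-stop 5-stop 4-Depot: 27+12+10+8+16+23+32 = 128
Depot-stop 1-stop 2-stop 4-stop 3-stop 5-stop 6-Depot: 27+12+20+27+9+16+21 = 132
Depot-stop 1-stop 2-stop 4-stop 3-stop 6-stop 5-Depot: 27+12+20+27+8+16+22 = 132
… (352 more)
Depot-stop 3-stop 5-stop 1-stop 6-stop 2-stop 4-Depot: 13+9+6+10+6+20+32 = 96  ← best
The minimum is 96.
One optimal route: Depot → stop 3 → stop 5 → stop 1 → stop 6 → stop 2 → stop 4 → Depot (or its reverse).

Minimum total distance: 96 m.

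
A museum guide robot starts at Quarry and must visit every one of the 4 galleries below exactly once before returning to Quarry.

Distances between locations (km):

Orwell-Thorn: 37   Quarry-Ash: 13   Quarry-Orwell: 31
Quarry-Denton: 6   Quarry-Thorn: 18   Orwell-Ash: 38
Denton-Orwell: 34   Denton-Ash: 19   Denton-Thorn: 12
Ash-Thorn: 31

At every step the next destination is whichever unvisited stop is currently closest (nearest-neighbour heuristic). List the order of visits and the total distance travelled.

From Quarry: distances to unvisited — Denton=6, Ash=13, Thorn=18, Orwell=31. Nearest is Denton (6).
From Denton: distances to unvisited — Thorn=12, Ash=19, Orwell=34. Nearest is Thorn (12).
From Thorn: distances to unvisited — Ash=31, Orwell=37. Nearest is Ash (31).
From Ash: distances to unvisited — Orwell=38. Nearest is Orwell (38).
Return Orwell→Quarry: 31.
Total = 6 + 12 + 31 + 38 + 31 = 118.

118 km along Quarry → Denton → Thorn → Ash → Orwell → Quarry.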